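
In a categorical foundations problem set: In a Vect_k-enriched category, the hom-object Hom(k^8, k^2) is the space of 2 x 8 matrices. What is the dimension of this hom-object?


In Vect-enriched categories, Hom(k^n, k^m) is the space of m x n matrices.
dim(Hom(k^8, k^2)) = 2 * 8 = 16

16


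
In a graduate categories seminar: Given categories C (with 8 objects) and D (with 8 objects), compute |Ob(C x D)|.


The product category C x D has objects that are pairs (c, d).
Number of pairs = |Ob(C)| * |Ob(D)| = 8 * 8 = 64

64


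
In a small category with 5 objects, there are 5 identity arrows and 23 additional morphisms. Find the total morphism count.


Each object has an identity morphism, giving 5 identities.
Adding the 23 non-identity morphisms:
Total = 5 + 23 = 28

28


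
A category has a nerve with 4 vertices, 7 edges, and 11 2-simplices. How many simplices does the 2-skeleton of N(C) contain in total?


The 2-skeleton of the nerve N(C) consists of simplices in dimensions 0, 1, 2:
  |N(C)_0| = 4 (objects)
  |N(C)_1| = 7 (morphisms)
  |N(C)_2| = 11 (composable pairs)
Total = 4 + 7 + 11 = 22

22


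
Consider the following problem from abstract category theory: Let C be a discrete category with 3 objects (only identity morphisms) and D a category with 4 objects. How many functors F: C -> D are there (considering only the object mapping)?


A functor from a discrete category C to D is determined by
where each object maps. Each of the 3 objects of C can map
to any of the 4 objects of D independently.
Number of functors = 4^3 = 64

64


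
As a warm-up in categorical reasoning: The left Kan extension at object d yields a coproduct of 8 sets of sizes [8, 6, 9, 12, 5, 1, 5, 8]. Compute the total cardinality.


Pointwise, the left Kan extension (Lan_F H)(d) is the colimit, indexed
by the comma category (F downarrow d), of H composed with the
projection (F downarrow d) -> C. Here that colimit is given
as a coproduct (disjoint union) of sets, so its cardinality is the
sum of the sizes of the summands.
Coproduct of sets with sizes: 8 + 6 + 9 + 12 + 5 + 1 + 5 + 8
= 54

54


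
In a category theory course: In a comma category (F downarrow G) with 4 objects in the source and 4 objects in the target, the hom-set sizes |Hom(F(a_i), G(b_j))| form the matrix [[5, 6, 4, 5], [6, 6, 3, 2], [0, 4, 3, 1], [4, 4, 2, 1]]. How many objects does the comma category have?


Objects of (F downarrow G) are triples (a, b, h: F(a)->G(b)).
The count equals the sum of all entries in the hom-matrix.
sum(row 0) = 20
sum(row 1) = 17
sum(row 2) = 8
sum(row 3) = 11
Grand total = 56

56


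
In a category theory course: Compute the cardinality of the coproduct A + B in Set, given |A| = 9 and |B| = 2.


In Set, the coproduct A + B is the disjoint union.
|A + B| = |A| + |B| = 9 + 2 = 11

11


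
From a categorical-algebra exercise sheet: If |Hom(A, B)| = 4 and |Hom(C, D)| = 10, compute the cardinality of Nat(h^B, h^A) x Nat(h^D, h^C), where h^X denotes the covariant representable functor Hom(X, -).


By the Yoneda lemma, Nat(h^B, h^A) is isomorphic to Hom(A, B),
so |Nat(h^B, h^A)| = |Hom(A, B)| and |Nat(h^D, h^C)| = |Hom(C, D)|.
|Hom(A, B)| = 4, |Hom(C, D)| = 10.
|Nat(h^B, h^A) x Nat(h^D, h^C)| = 4 * 10 = 40

40


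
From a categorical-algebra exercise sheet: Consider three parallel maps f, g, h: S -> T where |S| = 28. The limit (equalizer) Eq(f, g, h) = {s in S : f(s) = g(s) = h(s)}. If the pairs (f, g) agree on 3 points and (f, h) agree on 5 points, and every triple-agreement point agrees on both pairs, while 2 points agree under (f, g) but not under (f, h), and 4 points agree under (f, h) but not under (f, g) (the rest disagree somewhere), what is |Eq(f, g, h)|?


Eq(f, g, h) is the triple-agreement set: points in S where all three
maps take the same value. Using inclusion-exclusion on the pairwise data:
Pair (f, g) agrees on 3 points; pair (f, h) on 5 points.
Points agreeing under (f, g) but not (f, h) = 2; under (f, h) but not (f, g) = 4.
Triple-agreement = agreement-in-(f, g) minus points that agree under (f, g) but not (f, h):
|Eq(f, g, h)| = 3 - 2 = 1
(cross-check via (f, h): 5 - 4 = 1.)

1


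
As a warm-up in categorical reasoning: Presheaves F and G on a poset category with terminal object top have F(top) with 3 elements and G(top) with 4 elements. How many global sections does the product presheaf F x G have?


Global sections of a presheaf on a poset with terminal top satisfy
Gamma(H) ~ H(top). Presheaves admit pointwise products, so
(F x G)(top) = F(top) x G(top) (Cartesian product).
|Gamma(F x G)| = |F(top)| * |G(top)| = 3 * 4 = 12.

12


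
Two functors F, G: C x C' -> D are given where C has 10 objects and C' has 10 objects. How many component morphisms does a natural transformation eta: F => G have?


A natural transformation eta: F => G assigns one component morphism per
object of the domain category.
The domain is the product category C x C', so
|Ob(C x C')| = |Ob(C)| * |Ob(C')| = 10 * 10 = 100.
Therefore eta has 100 component morphisms.

100


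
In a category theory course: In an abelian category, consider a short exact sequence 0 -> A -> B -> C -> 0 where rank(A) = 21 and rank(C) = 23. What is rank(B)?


For a short exact sequence 0 -> A -> B -> C -> 0,
rank is additive: rank(B) = rank(A) + rank(C).
rank(B) = 21 + 23 = 44

44


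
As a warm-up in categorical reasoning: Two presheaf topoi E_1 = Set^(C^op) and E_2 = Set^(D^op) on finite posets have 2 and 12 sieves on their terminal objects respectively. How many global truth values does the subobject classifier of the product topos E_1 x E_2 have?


In a product of presheaf topoi E_1 x E_2, the subobject classifier
is Omega = Omega_1 x Omega_2 (componentwise), so
|Omega(top)| = |Omega_1(top_1)| * |Omega_2(top_2)|.
= 2 * 12 = 24.

24


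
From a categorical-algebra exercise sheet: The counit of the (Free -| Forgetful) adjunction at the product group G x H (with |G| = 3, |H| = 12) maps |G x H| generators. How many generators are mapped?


The counit epsilon_K: F(U(K)) -> K of the Free-Forgetful adjunction
maps |K| generators of F(U(K)) into K. For K = G x H (the product group),
|G x H| = |G| * |H|.
Total generators mapped = 3 * 12 = 36.

36


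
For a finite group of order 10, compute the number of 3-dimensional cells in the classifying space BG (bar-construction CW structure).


In the bar-construction CW model of BG, the n-cells are indexed by
n-tuples [g_1|...|g_n] of non-identity elements of G (degenerate
simplices with some g_i = e do not contribute cells), so there are
(|G| - 1)^n n-cells.
For dim = 3 with |G| = 10:
cells = (10 - 1)^3 = 9^3 = 729

729


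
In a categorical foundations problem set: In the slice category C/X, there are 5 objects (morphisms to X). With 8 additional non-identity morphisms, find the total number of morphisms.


In the slice category C/X, objects are morphisms to X.
Identity morphisms: 5 (one per object of C/X).
Non-identity morphisms: 8.
Total = 5 + 8 = 13

13


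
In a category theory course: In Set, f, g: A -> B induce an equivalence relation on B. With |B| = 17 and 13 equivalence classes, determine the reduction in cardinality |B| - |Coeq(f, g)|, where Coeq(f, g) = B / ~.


The coequalizer Coeq(f, g) = B / ~ has one element per equivalence class.
|B| = 17, |Coeq(f, g)| = 13.
|B| - |Coeq(f, g)| = 17 - 13 = 4.

4


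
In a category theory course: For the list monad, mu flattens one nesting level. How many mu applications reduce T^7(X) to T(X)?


Each application of mu: T^2 -> T removes one layer of nesting.
Starting at depth 7 (i.e., T^7(X)), we need to reach T(X).
Number of mu applications = 7 - 1 = 6

6


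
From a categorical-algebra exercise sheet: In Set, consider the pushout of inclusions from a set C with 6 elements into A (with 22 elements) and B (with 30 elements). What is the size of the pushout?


The pushout A +_C B identifies the images of C in A and B.
|A +_C B| = |A| + |B| - |C| (for injections).
= 22 + 30 - 6 = 46

46


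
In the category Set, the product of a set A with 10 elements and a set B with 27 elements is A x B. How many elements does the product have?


In Set, the product A x B is the Cartesian product.
By the universal property, |A x B| = |A| * |B|.
|A x B| = 10 * 27 = 270

270


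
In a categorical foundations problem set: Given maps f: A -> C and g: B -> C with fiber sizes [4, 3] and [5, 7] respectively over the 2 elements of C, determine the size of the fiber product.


The pullback A x_C B consists of pairs (a, b) with f(a) = g(b).
For each element c in C, the fiber product has |f^-1(c)| * |g^-1(c)| elements.
Summing over C: 4 * 5 + 3 * 7
= 20 + 21 = 41

41


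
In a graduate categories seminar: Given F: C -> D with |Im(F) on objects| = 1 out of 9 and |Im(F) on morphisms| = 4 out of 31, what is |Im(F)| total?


The image of F consists of distinct objects and distinct morphisms.
|Im(F)| on objects = 1
|Im(F)| on morphisms = 4
Total image cardinality = 1 + 4 = 5

5


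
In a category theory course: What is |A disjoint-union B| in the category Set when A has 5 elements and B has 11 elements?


In Set, the coproduct A + B is the disjoint union.
|A + B| = |A| + |B| = 5 + 11 = 16

16


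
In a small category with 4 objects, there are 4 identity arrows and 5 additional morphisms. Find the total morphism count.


Each object has an identity morphism, giving 4 identities.
Adding the 5 non-identity morphisms:
Total = 4 + 5 = 9

9


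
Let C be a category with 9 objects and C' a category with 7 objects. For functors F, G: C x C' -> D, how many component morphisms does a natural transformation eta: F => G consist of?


A natural transformation eta: F => G assigns one component morphism per
object of the domain category.
The domain is the product category C x C', so
|Ob(C x C')| = |Ob(C)| * |Ob(C')| = 9 * 7 = 63.
Therefore eta has 63 component morphisms.

63


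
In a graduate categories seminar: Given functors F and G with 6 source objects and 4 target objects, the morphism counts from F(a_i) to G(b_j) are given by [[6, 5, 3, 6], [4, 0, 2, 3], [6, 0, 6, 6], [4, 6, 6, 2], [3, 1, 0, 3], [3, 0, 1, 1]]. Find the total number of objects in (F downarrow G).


Objects of (F downarrow G) are triples (a, b, h: F(a)->G(b)).
The count equals the sum of all entries in the hom-matrix.
sum(row 0) = 20
sum(row 1) = 9
sum(row 2) = 18
sum(row 3) = 18
sum(row 4) = 7
sum(row 5) = 5
Grand total = 77

77


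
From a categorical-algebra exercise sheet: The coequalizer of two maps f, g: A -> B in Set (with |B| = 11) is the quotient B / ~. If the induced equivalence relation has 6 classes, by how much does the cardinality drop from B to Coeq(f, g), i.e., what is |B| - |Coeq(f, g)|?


The coequalizer Coeq(f, g) = B / ~ has one element per equivalence class.
|B| = 11, |Coeq(f, g)| = 6.
|B| - |Coeq(f, g)| = 11 - 6 = 5.

5


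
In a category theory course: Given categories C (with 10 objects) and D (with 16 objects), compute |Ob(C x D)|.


The product category C x D has objects that are pairs (c, d).
Number of pairs = |Ob(C)| * |Ob(D)| = 10 * 16 = 160

160


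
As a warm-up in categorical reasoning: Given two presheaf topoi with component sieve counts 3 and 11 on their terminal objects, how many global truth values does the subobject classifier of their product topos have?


In a product of presheaf topoi E_1 x E_2, the subobject classifier
is Omega = Omega_1 x Omega_2 (componentwise), so
|Omega(top)| = |Omega_1(top_1)| * |Omega_2(top_2)|.
= 3 * 11 = 33.

33


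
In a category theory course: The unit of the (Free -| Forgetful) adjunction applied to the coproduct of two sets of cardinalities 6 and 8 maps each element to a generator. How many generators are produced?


The unit eta_X: X -> U(F(X)) of the Free-Forgetful adjunction
maps each element of X to a generator of F(X). For X = S + T (disjoint
union in Set), |S + T| = |S| + |T|.
Total mappings = 6 + 8 = 14.

14


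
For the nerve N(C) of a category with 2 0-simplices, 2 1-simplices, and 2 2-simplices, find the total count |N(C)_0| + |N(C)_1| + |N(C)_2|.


The 2-skeleton of the nerve N(C) consists of simplices in dimensions 0, 1, 2:
  |N(C)_0| = 2 (objects)
  |N(C)_1| = 2 (morphisms)
  |N(C)_2| = 2 (composable pairs)
Total = 2 + 2 + 2 = 6

6


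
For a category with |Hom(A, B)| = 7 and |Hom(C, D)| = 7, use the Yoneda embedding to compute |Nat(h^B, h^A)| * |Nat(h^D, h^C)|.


By the Yoneda lemma, Nat(h^B, h^A) is isomorphic to Hom(A, B),
so |Nat(h^B, h^A)| = |Hom(A, B)| and |Nat(h^D, h^C)| = |Hom(C, D)|.
|Hom(A, B)| = 7, |Hom(C, D)| = 7.
|Nat(h^B, h^A) x Nat(h^D, h^C)| = 7 * 7 = 49

49


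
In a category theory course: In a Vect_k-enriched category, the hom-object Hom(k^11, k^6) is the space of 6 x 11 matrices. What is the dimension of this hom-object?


In Vect-enriched categories, Hom(k^n, k^m) is the space of m x n matrices.
dim(Hom(k^11, k^6)) = 6 * 11 = 66

66


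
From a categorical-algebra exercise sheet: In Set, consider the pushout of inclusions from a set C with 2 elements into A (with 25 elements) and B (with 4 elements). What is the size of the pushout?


The pushout A +_C B identifies the images of C in A and B.
|A +_C B| = |A| + |B| - |C| (for injections).
= 25 + 4 - 2 = 27

27


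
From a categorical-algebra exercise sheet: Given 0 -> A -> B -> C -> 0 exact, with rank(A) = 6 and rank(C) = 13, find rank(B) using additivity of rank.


For a short exact sequence 0 -> A -> B -> C -> 0,
rank is additive: rank(B) = rank(A) + rank(C).
rank(B) = 6 + 13 = 19

19


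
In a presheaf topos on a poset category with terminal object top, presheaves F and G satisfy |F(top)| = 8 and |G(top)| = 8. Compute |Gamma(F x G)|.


Global sections of a presheaf on a poset with terminal top satisfy
Gamma(H) ~ H(top). Presheaves admit pointwise products, so
(F x G)(top) = F(top) x G(top) (Cartesian product).
|Gamma(F x G)| = |F(top)| * |G(top)| = 8 * 8 = 64.

64


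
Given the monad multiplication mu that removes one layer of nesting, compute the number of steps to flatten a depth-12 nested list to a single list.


Each application of mu: T^2 -> T removes one layer of nesting.
Starting at depth 12 (i.e., T^12(X)), we need to reach T(X).
Number of mu applications = 12 - 1 = 11

11


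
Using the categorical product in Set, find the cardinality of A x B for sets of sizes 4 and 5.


In Set, the product A x B is the Cartesian product.
By the universal property, |A x B| = |A| * |B|.
|A x B| = 4 * 5 = 20

20


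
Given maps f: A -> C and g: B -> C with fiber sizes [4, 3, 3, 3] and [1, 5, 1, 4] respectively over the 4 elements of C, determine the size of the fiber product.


The pullback A x_C B consists of pairs (a, b) with f(a) = g(b).
For each element c in C, the fiber product has |f^-1(c)| * |g^-1(c)| elements.
Summing over C: 4 * 1 + 3 * 5 + 3 * 1 + 3 * 4
= 4 + 15 + 3 + 12 = 34

34


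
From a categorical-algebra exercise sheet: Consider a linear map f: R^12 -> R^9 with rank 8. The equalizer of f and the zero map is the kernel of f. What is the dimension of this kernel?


The equalizer of f and the zero map is ker(f).
By the rank-nullity theorem: dim(ker(f)) = dim(domain) - rank(f).
dim(ker(f)) = 12 - 8 = 4

4


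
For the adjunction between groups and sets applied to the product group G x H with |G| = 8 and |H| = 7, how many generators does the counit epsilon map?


The counit epsilon_K: F(U(K)) -> K of the Free-Forgetful adjunction
maps |K| generators of F(U(K)) into K. For K = G x H (the product group),
|G x H| = |G| * |H|.
Total generators mapped = 8 * 7 = 56.

56


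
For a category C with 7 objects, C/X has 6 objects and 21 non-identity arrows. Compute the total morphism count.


In the slice category C/X, objects are morphisms to X.
Identity morphisms: 6 (one per object of C/X).
Non-identity morphisms: 21.
Total = 6 + 21 = 27

27


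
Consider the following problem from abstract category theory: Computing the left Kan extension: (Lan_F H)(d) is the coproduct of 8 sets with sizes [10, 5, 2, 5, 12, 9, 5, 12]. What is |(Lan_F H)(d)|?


Pointwise, the left Kan extension (Lan_F H)(d) is the colimit, indexed
by the comma category (F downarrow d), of H composed with the
projection (F downarrow d) -> C. Here that colimit is given
as a coproduct (disjoint union) of sets, so its cardinality is the
sum of the sizes of the summands.
Coproduct of sets with sizes: 10 + 5 + 2 + 5 + 12 + 9 + 5 + 12
= 60

60


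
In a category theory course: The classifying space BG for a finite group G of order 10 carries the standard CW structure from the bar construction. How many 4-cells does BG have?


In the bar-construction CW model of BG, the n-cells are indexed by
n-tuples [g_1|...|g_n] of non-identity elements of G (degenerate
simplices with some g_i = e do not contribute cells), so there are
(|G| - 1)^n n-cells.
For dim = 4 with |G| = 10:
cells = (10 - 1)^4 = 9^4 = 6561

6561


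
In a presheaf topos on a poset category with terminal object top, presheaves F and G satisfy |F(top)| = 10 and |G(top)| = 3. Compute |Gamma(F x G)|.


Global sections of a presheaf on a poset with terminal top satisfy
Gamma(H) ~ H(top). Presheaves admit pointwise products, so
(F x G)(top) = F(top) x G(top) (Cartesian product).
|Gamma(F x G)| = |F(top)| * |G(top)| = 10 * 3 = 30.

30


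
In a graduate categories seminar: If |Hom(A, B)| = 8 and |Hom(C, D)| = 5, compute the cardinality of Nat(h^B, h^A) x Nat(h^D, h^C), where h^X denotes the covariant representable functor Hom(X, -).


By the Yoneda lemma, Nat(h^B, h^A) is isomorphic to Hom(A, B),
so |Nat(h^B, h^A)| = |Hom(A, B)| and |Nat(h^D, h^C)| = |Hom(C, D)|.
|Hom(A, B)| = 8, |Hom(C, D)| = 5.
|Nat(h^B, h^A) x Nat(h^D, h^C)| = 8 * 5 = 40

40


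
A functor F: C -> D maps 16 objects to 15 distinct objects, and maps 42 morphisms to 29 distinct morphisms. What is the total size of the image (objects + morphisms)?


The image of F consists of distinct objects and distinct morphisms.
|Im(F)| on objects = 15
|Im(F)| on morphisms = 29
Total image cardinality = 15 + 29 = 44

44


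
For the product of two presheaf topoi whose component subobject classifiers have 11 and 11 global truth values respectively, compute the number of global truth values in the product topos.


In a product of presheaf topoi E_1 x E_2, the subobject classifier
is Omega = Omega_1 x Omega_2 (componentwise), so
|Omega(top)| = |Omega_1(top_1)| * |Omega_2(top_2)|.
= 11 * 11 = 121.

121


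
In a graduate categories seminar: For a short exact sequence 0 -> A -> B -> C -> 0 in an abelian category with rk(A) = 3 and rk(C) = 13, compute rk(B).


For a short exact sequence 0 -> A -> B -> C -> 0,
rank is additive: rank(B) = rank(A) + rank(C).
rank(B) = 3 + 13 = 16

16


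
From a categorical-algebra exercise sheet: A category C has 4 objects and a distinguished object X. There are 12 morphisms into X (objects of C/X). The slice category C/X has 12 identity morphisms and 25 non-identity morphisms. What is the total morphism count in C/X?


In the slice category C/X, objects are morphisms to X.
Identity morphisms: 12 (one per object of C/X).
Non-identity morphisms: 25.
Total = 12 + 25 = 37

37


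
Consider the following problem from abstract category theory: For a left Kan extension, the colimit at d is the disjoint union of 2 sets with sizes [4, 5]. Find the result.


Pointwise, the left Kan extension (Lan_F H)(d) is the colimit, indexed
by the comma category (F downarrow d), of H composed with the
projection (F downarrow d) -> C. Here that colimit is given
as a coproduct (disjoint union) of sets, so its cardinality is the
sum of the sizes of the summands.
Coproduct of sets with sizes: 4 + 5
= 9

9


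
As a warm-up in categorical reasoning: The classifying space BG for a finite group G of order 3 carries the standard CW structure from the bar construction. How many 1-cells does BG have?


In the bar-construction CW model of BG, the n-cells are indexed by
n-tuples [g_1|...|g_n] of non-identity elements of G (degenerate
simplices with some g_i = e do not contribute cells), so there are
(|G| - 1)^n n-cells.
For dim = 1 with |G| = 3:
cells = (3 - 1)^1 = 2^1 = 2

2


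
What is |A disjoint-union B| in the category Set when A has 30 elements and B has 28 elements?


In Set, the coproduct A + B is the disjoint union.
|A + B| = |A| + |B| = 30 + 28 = 58

58


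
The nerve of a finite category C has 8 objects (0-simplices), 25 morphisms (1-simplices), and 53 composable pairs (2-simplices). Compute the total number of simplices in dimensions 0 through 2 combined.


The 2-skeleton of the nerve N(C) consists of simplices in dimensions 0, 1, 2:
  |N(C)_0| = 8 (objects)
  |N(C)_1| = 25 (morphisms)
  |N(C)_2| = 53 (composable pairs)
Total = 8 + 25 + 53 = 86

86


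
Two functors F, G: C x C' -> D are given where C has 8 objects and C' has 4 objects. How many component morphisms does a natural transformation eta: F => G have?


A natural transformation eta: F => G assigns one component morphism per
object of the domain category.
The domain is the product category C x C', so
|Ob(C x C')| = |Ob(C)| * |Ob(C')| = 8 * 4 = 32.
Therefore eta has 32 component morphisms.

32


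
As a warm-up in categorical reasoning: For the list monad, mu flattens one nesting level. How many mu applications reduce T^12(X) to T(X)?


Each application of mu: T^2 -> T removes one layer of nesting.
Starting at depth 12 (i.e., T^12(X)), we need to reach T(X).
Number of mu applications = 12 - 1 = 11

11


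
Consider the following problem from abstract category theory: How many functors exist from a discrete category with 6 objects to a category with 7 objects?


A functor from a discrete category C to D is determined by
where each object maps. Each of the 6 objects of C can map
to any of the 7 objects of D independently.
Number of functors = 7^6 = 117649

117649


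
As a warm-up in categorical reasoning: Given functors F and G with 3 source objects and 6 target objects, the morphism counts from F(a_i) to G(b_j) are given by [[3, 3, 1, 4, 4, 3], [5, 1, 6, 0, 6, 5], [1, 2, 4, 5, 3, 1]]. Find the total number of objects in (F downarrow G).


Objects of (F downarrow G) are triples (a, b, h: F(a)->G(b)).
The count equals the sum of all entries in the hom-matrix.
sum(row 0) = 18
sum(row 1) = 23
sum(row 2) = 16
Grand total = 57

57


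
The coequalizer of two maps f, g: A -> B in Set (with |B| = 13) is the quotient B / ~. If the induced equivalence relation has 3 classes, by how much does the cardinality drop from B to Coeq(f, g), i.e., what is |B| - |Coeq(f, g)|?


The coequalizer Coeq(f, g) = B / ~ has one element per equivalence class.
|B| = 13, |Coeq(f, g)| = 3.
|B| - |Coeq(f, g)| = 13 - 3 = 10.

10


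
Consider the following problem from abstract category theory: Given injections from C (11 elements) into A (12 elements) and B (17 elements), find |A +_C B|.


The pushout A +_C B identifies the images of C in A and B.
|A +_C B| = |A| + |B| - |C| (for injections).
= 12 + 17 - 11 = 18

18


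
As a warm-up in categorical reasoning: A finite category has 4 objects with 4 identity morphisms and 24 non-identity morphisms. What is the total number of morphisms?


Each object has an identity morphism, giving 4 identities.
Adding the 24 non-identity morphisms:
Total = 4 + 24 = 28

28


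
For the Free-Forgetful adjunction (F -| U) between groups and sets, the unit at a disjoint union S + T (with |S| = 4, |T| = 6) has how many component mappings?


The unit eta_X: X -> U(F(X)) of the Free-Forgetful adjunction
maps each element of X to a generator of F(X). For X = S + T (disjoint
union in Set), |S + T| = |S| + |T|.
Total mappings = 4 + 6 = 10.

10


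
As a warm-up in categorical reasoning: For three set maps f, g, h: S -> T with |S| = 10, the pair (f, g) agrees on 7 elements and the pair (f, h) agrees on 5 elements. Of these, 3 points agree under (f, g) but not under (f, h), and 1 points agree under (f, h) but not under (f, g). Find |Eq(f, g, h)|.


Eq(f, g, h) is the triple-agreement set: points in S where all three
maps take the same value. Using inclusion-exclusion on the pairwise data:
Pair (f, g) agrees on 7 points; pair (f, h) on 5 points.
Points agreeing under (f, g) but not (f, h) = 3; under (f, h) but not (f, g) = 1.
Triple-agreement = agreement-in-(f, g) minus points that agree under (f, g) but not (f, h):
|Eq(f, g, h)| = 7 - 3 = 4
(cross-check via (f, h): 5 - 1 = 4.)

4


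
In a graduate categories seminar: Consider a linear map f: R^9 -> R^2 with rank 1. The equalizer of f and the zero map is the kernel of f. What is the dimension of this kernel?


The equalizer of f and the zero map is ker(f).
By the rank-nullity theorem: dim(ker(f)) = dim(domain) - rank(f).
dim(ker(f)) = 9 - 1 = 8

8


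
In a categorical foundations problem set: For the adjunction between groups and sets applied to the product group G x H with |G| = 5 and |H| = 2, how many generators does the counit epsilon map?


The counit epsilon_K: F(U(K)) -> K of the Free-Forgetful adjunction
maps |K| generators of F(U(K)) into K. For K = G x H (the product group),
|G x H| = |G| * |H|.
Total generators mapped = 5 * 2 = 10.

10


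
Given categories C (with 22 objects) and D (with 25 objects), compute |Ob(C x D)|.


The product category C x D has objects that are pairs (c, d).
Number of pairs = |Ob(C)| * |Ob(D)| = 22 * 25 = 550

550


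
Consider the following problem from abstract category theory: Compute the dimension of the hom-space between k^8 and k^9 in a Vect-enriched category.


In Vect-enriched categories, Hom(k^n, k^m) is the space of m x n matrices.
dim(Hom(k^8, k^9)) = 9 * 8 = 72

72


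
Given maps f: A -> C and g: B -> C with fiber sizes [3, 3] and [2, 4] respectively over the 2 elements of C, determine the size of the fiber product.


The pullback A x_C B consists of pairs (a, b) with f(a) = g(b).
For each element c in C, the fiber product has |f^-1(c)| * |g^-1(c)| elements.
Summing over C: 3 * 2 + 3 * 4
= 6 + 12 = 18

18


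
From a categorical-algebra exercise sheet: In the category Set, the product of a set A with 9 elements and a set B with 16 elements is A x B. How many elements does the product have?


In Set, the product A x B is the Cartesian product.
By the universal property, |A x B| = |A| * |B|.
|A x B| = 9 * 16 = 144

144


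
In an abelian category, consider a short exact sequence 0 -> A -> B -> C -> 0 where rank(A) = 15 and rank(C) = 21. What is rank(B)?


For a short exact sequence 0 -> A -> B -> C -> 0,
rank is additive: rank(B) = rank(A) + rank(C).
rank(B) = 15 + 21 = 36

36


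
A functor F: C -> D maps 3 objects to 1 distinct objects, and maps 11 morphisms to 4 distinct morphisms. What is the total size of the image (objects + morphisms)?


The image of F consists of distinct objects and distinct morphisms.
|Im(F)| on objects = 1
|Im(F)| on morphisms = 4
Total image cardinality = 1 + 4 = 5

5


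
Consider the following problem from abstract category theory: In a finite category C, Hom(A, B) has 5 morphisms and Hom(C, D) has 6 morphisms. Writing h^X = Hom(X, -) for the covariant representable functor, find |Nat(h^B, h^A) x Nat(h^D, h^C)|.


By the Yoneda lemma, Nat(h^B, h^A) is isomorphic to Hom(A, B),
so |Nat(h^B, h^A)| = |Hom(A, B)| and |Nat(h^D, h^C)| = |Hom(C, D)|.
|Hom(A, B)| = 5, |Hom(C, D)| = 6.
|Nat(h^B, h^A) x Nat(h^D, h^C)| = 5 * 6 = 30

30


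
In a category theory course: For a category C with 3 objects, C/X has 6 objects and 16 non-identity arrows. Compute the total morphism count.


In the slice category C/X, objects are morphisms to X.
Identity morphisms: 6 (one per object of C/X).
Non-identity morphisms: 16.
Total = 6 + 16 = 22

22


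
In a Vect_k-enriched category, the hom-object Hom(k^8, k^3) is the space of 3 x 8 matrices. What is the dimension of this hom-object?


In Vect-enriched categories, Hom(k^n, k^m) is the space of m x n matrices.
dim(Hom(k^8, k^3)) = 3 * 8 = 24

24


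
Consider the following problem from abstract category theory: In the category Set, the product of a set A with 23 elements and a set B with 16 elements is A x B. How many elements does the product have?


In Set, the product A x B is the Cartesian product.
By the universal property, |A x B| = |A| * |B|.
|A x B| = 23 * 16 = 368

368


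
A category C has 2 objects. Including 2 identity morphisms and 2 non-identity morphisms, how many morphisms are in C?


Each object has an identity morphism, giving 2 identities.
Adding the 2 non-identity morphisms:
Total = 2 + 2 = 4

4


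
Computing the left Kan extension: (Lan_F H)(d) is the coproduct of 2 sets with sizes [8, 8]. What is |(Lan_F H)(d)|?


Pointwise, the left Kan extension (Lan_F H)(d) is the colimit, indexed
by the comma category (F downarrow d), of H composed with the
projection (F downarrow d) -> C. Here that colimit is given
as a coproduct (disjoint union) of sets, so its cardinality is the
sum of the sizes of the summands.
Coproduct of sets with sizes: 8 + 8
= 16

16


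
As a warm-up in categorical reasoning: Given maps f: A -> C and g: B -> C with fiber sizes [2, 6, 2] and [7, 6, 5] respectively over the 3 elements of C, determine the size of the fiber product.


The pullback A x_C B consists of pairs (a, b) with f(a) = g(b).
For each element c in C, the fiber product has |f^-1(c)| * |g^-1(c)| elements.
Summing over C: 2 * 7 + 6 * 6 + 2 * 5
= 14 + 36 + 10 = 60

60


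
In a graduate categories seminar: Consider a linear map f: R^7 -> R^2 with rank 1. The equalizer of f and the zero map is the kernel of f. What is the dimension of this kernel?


The equalizer of f and the zero map is ker(f).
By the rank-nullity theorem: dim(ker(f)) = dim(domain) - rank(f).
dim(ker(f)) = 7 - 1 = 6

6


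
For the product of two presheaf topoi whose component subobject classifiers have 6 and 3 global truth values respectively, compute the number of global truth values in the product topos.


In a product of presheaf topoi E_1 x E_2, the subobject classifier
is Omega = Omega_1 x Omega_2 (componentwise), so
|Omega(top)| = |Omega_1(top_1)| * |Omega_2(top_2)|.
= 6 * 3 = 18.

18


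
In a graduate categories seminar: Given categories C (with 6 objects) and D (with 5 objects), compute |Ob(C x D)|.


The product category C x D has objects that are pairs (c, d).
Number of pairs = |Ob(C)| * |Ob(D)| = 6 * 5 = 30

30


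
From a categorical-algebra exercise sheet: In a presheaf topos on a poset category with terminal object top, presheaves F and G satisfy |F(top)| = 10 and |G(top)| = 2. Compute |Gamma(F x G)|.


Global sections of a presheaf on a poset with terminal top satisfy
Gamma(H) ~ H(top). Presheaves admit pointwise products, so
(F x G)(top) = F(top) x G(top) (Cartesian product).
|Gamma(F x G)| = |F(top)| * |G(top)| = 10 * 2 = 20.

20


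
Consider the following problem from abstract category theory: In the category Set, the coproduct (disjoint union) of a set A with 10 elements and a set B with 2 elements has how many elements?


In Set, the coproduct A + B is the disjoint union.
|A + B| = |A| + |B| = 10 + 2 = 12

12


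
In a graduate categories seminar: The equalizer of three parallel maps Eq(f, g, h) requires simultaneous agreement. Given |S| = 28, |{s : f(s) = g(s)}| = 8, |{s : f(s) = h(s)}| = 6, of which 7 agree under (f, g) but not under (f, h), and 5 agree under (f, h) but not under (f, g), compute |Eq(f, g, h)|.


Eq(f, g, h) is the triple-agreement set: points in S where all three
maps take the same value. Using inclusion-exclusion on the pairwise data:
Pair (f, g) agrees on 8 points; pair (f, h) on 6 points.
Points agreeing under (f, g) but not (f, h) = 7; under (f, h) but not (f, g) = 5.
Triple-agreement = agreement-in-(f, g) minus points that agree under (f, g) but not (f, h):
|Eq(f, g, h)| = 8 - 7 = 1
(cross-check via (f, h): 6 - 5 = 1.)

1


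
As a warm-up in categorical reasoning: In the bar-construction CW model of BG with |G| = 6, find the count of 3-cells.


In the bar-construction CW model of BG, the n-cells are indexed by
n-tuples [g_1|...|g_n] of non-identity elements of G (degenerate
simplices with some g_i = e do not contribute cells), so there are
(|G| - 1)^n n-cells.
For dim = 3 with |G| = 6:
cells = (6 - 1)^3 = 5^3 = 125

125


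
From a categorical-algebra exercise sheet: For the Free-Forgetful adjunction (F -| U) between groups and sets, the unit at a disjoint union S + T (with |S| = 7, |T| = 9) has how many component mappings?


The unit eta_X: X -> U(F(X)) of the Free-Forgetful adjunction
maps each element of X to a generator of F(X). For X = S + T (disjoint
union in Set), |S + T| = |S| + |T|.
Total mappings = 7 + 9 = 16.

16


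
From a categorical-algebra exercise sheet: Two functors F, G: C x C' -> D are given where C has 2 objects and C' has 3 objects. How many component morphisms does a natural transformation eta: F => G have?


A natural transformation eta: F => G assigns one component morphism per
object of the domain category.
The domain is the product category C x C', so
|Ob(C x C')| = |Ob(C)| * |Ob(C')| = 2 * 3 = 6.
Therefore eta has 6 component morphisms.

6


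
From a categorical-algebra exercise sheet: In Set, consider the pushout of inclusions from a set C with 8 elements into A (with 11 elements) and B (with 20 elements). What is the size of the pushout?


The pushout A +_C B identifies the images of C in A and B.
|A +_C B| = |A| + |B| - |C| (for injections).
= 11 + 20 - 8 = 23

23


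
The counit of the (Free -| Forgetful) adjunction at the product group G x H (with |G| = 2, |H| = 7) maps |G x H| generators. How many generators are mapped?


The counit epsilon_K: F(U(K)) -> K of the Free-Forgetful adjunction
maps |K| generators of F(U(K)) into K. For K = G x H (the product group),
|G x H| = |G| * |H|.
Total generators mapped = 2 * 7 = 14.

14


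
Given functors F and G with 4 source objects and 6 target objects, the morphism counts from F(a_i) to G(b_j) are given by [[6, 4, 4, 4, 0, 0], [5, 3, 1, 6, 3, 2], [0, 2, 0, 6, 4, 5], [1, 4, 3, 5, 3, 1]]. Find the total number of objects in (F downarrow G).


Objects of (F downarrow G) are triples (a, b, h: F(a)->G(b)).
The count equals the sum of all entries in the hom-matrix.
sum(row 0) = 18
sum(row 1) = 20
sum(row 2) = 17
sum(row 3) = 17
Grand total = 72

72


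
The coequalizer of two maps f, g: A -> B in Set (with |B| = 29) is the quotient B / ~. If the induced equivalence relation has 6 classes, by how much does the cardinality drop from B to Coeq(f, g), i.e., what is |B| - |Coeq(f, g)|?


The coequalizer Coeq(f, g) = B / ~ has one element per equivalence class.
|B| = 29, |Coeq(f, g)| = 6.
|B| - |Coeq(f, g)| = 29 - 6 = 23.

23


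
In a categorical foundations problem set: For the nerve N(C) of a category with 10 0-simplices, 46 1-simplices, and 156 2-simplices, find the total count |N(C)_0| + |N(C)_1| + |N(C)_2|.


The 2-skeleton of the nerve N(C) consists of simplices in dimensions 0, 1, 2:
  |N(C)_0| = 10 (objects)
  |N(C)_1| = 46 (morphisms)
  |N(C)_2| = 156 (composable pairs)
Total = 10 + 46 + 156 = 212

212


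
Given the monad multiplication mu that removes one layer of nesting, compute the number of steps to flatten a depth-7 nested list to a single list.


Each application of mu: T^2 -> T removes one layer of nesting.
Starting at depth 7 (i.e., T^7(X)), we need to reach T(X).
Number of mu applications = 7 - 1 = 6

6


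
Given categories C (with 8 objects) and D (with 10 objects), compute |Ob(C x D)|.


The product category C x D has objects that are pairs (c, d).
Number of pairs = |Ob(C)| * |Ob(D)| = 8 * 10 = 80

80


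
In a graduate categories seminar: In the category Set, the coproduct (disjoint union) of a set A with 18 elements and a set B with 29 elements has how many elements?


In Set, the coproduct A + B is the disjoint union.
|A + B| = |A| + |B| = 18 + 29 = 47

47


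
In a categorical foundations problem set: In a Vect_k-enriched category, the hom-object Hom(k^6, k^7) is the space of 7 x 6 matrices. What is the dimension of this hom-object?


In Vect-enriched categories, Hom(k^n, k^m) is the space of m x n matrices.
dim(Hom(k^6, k^7)) = 7 * 6 = 42

42


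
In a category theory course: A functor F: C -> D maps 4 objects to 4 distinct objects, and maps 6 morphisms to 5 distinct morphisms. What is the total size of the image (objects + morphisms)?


The image of F consists of distinct objects and distinct morphisms.
|Im(F)| on objects = 4
|Im(F)| on morphisms = 5
Total image cardinality = 4 + 5 = 9

9


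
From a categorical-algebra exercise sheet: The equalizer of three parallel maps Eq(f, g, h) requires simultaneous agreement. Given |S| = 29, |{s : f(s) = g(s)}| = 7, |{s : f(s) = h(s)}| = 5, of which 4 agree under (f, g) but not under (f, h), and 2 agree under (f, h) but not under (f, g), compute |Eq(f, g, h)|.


Eq(f, g, h) is the triple-agreement set: points in S where all three
maps take the same value. Using inclusion-exclusion on the pairwise data:
Pair (f, g) agrees on 7 points; pair (f, h) on 5 points.
Points agreeing under (f, g) but not (f, h) = 4; under (f, h) but not (f, g) = 2.
Triple-agreement = agreement-in-(f, g) minus points that agree under (f, g) but not (f, h):
|Eq(f, g, h)| = 7 - 4 = 3
(cross-check via (f, h): 5 - 2 = 3.)

3


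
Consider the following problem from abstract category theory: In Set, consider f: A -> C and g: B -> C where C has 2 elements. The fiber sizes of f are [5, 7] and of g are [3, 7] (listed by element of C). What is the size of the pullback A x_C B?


The pullback A x_C B consists of pairs (a, b) with f(a) = g(b).
For each element c in C, the fiber product has |f^-1(c)| * |g^-1(c)| elements.
Summing over C: 5 * 3 + 7 * 7
= 15 + 49 = 64

64


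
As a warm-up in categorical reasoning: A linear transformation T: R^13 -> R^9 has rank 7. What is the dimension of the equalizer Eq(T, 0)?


The equalizer of f and the zero map is ker(f).
By the rank-nullity theorem: dim(ker(f)) = dim(domain) - rank(f).
dim(ker(f)) = 13 - 7 = 6

6


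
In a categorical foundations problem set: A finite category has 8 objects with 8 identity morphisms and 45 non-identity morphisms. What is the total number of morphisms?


Each object has an identity morphism, giving 8 identities.
Adding the 45 non-identity morphisms:
Total = 8 + 45 = 53

53


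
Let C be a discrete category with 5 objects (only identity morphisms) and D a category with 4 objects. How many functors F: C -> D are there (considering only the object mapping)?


A functor from a discrete category C to D is determined by
where each object maps. Each of the 5 objects of C can map
to any of the 4 objects of D independently.
Number of functors = 4^5 = 1024

1024


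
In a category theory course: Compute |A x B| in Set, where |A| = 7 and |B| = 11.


In Set, the product A x B is the Cartesian product.
By the universal property, |A x B| = |A| * |B|.
|A x B| = 7 * 11 = 77

77


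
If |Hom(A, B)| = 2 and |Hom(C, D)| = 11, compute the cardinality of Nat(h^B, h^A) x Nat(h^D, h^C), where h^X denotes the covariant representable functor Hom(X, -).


By the Yoneda lemma, Nat(h^B, h^A) is isomorphic to Hom(A, B),
so |Nat(h^B, h^A)| = |Hom(A, B)| and |Nat(h^D, h^C)| = |Hom(C, D)|.
|Hom(A, B)| = 2, |Hom(C, D)| = 11.
|Nat(h^B, h^A) x Nat(h^D, h^C)| = 2 * 11 = 22

22


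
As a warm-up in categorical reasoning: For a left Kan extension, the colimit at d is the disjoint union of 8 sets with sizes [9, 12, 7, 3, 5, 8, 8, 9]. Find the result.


Pointwise, the left Kan extension (Lan_F H)(d) is the colimit, indexed
by the comma category (F downarrow d), of H composed with the
projection (F downarrow d) -> C. Here that colimit is given
as a coproduct (disjoint union) of sets, so its cardinality is the
sum of the sizes of the summands.
Coproduct of sets with sizes: 9 + 12 + 7 + 3 + 5 + 8 + 8 + 9
= 61

61
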